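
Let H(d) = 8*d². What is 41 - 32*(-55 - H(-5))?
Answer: 8201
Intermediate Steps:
41 - 32*(-55 - H(-5)) = 41 - 32*(-55 - 8*(-5)²) = 41 - 32*(-55 - 8*25) = 41 - 32*(-55 - 1*200) = 41 - 32*(-55 - 200) = 41 - 32*(-255) = 41 + 8160 = 8201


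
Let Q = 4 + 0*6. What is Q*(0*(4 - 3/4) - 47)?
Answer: -188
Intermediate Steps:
Q = 4 (Q = 4 + 0 = 4)
Q*(0*(4 - 3/4) - 47) = 4*(0*(4 - 3/4) - 47) = 4*(0*(4 - 3*¼) - 47) = 4*(0*(4 - ¾) - 47) = 4*(0*(13/4) - 47) = 4*(0 - 47) = 4*(-47) = -188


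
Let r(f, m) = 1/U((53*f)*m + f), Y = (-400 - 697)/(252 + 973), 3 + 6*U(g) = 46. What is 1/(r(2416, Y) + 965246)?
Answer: 43/41505584 ≈ 1.0360e-6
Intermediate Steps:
U(g) = 43/6 (U(g) = -1/2 + (1/6)*46 = -1/2 + 23/3 = 43/6)
Y = -1097/1225 ≈ -0.89551
r(f, m) = 6/43 (r(f, m) = 1/(43/6) = 6/43)
1/(r(2416, Y) + 965246) = 1/(6/43 + 965246) = 1/(41505584/43) = 43/41505584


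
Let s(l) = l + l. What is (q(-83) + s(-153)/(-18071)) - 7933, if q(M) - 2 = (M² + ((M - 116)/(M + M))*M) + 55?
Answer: -2309863/2126 ≈ -1086.5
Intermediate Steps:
s(l) = 2*l
q(M) = -1 + M² + M/2 (q(M) = 2 + ((M² + ((M - 116)/(M + M))*M) + 55) = 2 + ((M² + ((-116 + M)/((2*M)))*M) + 55) = 2 + ((M² + ((-116 + M)*(1/(2*M)))*M) + 55) = 2 + ((M² + ((-116 + M)/(2*M))*M) + 55) = 2 + ((M² + (-58 + M/2)) + 55) = 2 + ((-58 + M² + M/2) + 55) = 2 + (-3 + M² + M/2) = -1 + M² + M/2)
(q(-83) + s(-153)/(-18071)) - 7933 = ((-1 + (-83)² + (½)*(-83)) + (2*(-153))/(-18071)) - 7933 = ((-1 + 6889 - 83/2) - 306*(-1/18071)) - 7933 = (13693/2 + 18/1063) - 7933 = 14555695/2126 - 7933 = -2309863/2126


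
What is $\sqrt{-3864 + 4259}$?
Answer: $\sqrt{395} \approx 19.875$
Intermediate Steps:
$\sqrt{-3864 + 4259} = \sqrt{395}$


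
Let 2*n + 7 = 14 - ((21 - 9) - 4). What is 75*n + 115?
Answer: 155/2 ≈ 77.500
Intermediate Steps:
n = -½ (n = -7/2 + (14 - ((21 - 9) - 4))/2 = -7/2 + (14 - (12 - 4))/2 = -7/2 + (14 - 1*8)/2 = -7/2 + (14 - 8)/2 = -7/2 + (½)*6 = -7/2 + 3 = -½ ≈ -0.50000)
75*n + 115 = 75*(-½) + 115 = -75/2 + 115 = 155/2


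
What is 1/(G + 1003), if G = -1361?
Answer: -1/358 ≈ -0.0027933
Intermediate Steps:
1/(G + 1003) = 1/(-1361 + 1003) = 1/(-358) = -1/358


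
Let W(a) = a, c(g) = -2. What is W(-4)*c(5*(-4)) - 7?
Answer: 1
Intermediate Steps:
W(-4)*c(5*(-4)) - 7 = -4*(-2) - 7 = 8 - 7 = 1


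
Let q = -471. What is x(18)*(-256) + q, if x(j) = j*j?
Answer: -83415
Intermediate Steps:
x(j) = j**2
x(18)*(-256) + q = 18**2*(-256) - 471 = 324*(-256) - 471 = -82944 - 471 = -83415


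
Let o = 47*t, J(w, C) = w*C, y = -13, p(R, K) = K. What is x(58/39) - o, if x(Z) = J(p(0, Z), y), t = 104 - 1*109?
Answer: 647/3 ≈ 215.67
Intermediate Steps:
J(w, C) = C*w
t = -5 (t = 104 - 109 = -5)
x(Z) = -13*Z
o = -235 (o = 47*(-5) = -235)
x(58/39) - o = -754/39 - 1*(-235) = -754/39 + 235 = -13*58/39 + 235 = -58/3 + 235 = 647/3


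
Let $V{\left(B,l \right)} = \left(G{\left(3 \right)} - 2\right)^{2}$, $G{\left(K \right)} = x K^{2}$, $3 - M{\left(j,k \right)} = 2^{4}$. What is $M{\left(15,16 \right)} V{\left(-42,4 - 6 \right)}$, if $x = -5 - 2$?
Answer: $-54925$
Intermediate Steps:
$M{\left(j,k \right)} = -13$ ($M{\left(j,k \right)} = 3 - 2^{4} = 3 - 16 = -13$)
$x = -7$ ($x = -5 - 2 = -7$)
$G{\left(K \right)} = - 7 K^{2}$
$V{\left(B,l \right)} = 4225$ ($V{\left(B,l \right)} = \left(- 7 \cdot 3^{2} - 2\right)^{2} = \left(\left(-7\right) 9 - 2\right)^{2} = \left(-63 - 2\right)^{2} = \left(-65\right)^{2} = 4225$)
$M{\left(15,16 \right)} V{\left(-42,4 - 6 \right)} = \left(-13\right) 4225 = -54925$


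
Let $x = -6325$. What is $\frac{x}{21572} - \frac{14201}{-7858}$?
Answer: $\frac{128321061}{84756388} \approx 1.514$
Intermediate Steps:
$\frac{x}{21572} - \frac{14201}{-7858} = - \frac{6325}{21572} - \frac{14201}{-7858} = \left(-6325\right) \frac{1}{21572} - - \frac{14201}{7858} = - \frac{6325}{21572} + \frac{14201}{7858} = \frac{128321061}{84756388}$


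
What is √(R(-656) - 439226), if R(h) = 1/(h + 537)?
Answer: I*√6219879505/119 ≈ 662.74*I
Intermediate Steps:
R(h) = 1/(537 + h)
√(R(-656) - 439226) = √(1/(537 - 656) - 439226) = √(1/(-119) - 439226) = √(-1/119 - 439226) = √(-52267895/119) = I*√6219879505/119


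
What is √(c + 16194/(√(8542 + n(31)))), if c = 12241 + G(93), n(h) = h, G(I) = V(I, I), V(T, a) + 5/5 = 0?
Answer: √(899595066960 + 138831162*√8573)/8573 ≈ 111.42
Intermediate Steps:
V(T, a) = -1 (V(T, a) = -1 + 0 = -1)
G(I) = -1
c = 12240 (c = 12241 - 1 = 12240)
√(c + 16194/(√(8542 + n(31)))) = √(12240 + 16194/(√(8542 + 31))) = √(12240 + 16194/(√8573)) = √(12240 + 16194*(√8573/8573)) = √(12240 + 16194*√8573/8573)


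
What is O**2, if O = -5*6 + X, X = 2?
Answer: 784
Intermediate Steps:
O = -28 (O = -5*6 + 2 = -30 + 2 = -28)
O**2 = (-28)**2 = 784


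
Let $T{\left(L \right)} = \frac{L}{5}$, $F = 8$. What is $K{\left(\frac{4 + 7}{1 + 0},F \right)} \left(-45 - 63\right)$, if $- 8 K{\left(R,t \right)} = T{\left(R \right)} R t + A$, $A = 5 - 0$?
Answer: $\frac{26811}{10} \approx 2681.1$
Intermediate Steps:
$T{\left(L \right)} = \frac{L}{5}$ ($T{\left(L \right)} = L \frac{1}{5} = \frac{L}{5}$)
$A = 5$ ($A = 5 + 0 = 5$)
$K{\left(R,t \right)} = - \frac{5}{8} - \frac{t R^{2}}{40}$ ($K{\left(R,t \right)} = - \frac{\frac{R}{5} R t + 5}{8} = - \frac{\frac{R^{2}}{5} t + 5}{8} = - \frac{\frac{t R^{2}}{5} + 5}{8} = - \frac{5 + \frac{t R^{2}}{5}}{8} = - \frac{5}{8} - \frac{t R^{2}}{40}$)
$K{\left(\frac{4 + 7}{1 + 0},F \right)} \left(-45 - 63\right) = \left(- \frac{5}{8} - \frac{\left(\frac{4 + 7}{1 + 0}\right)^{2}}{5}\right) \left(-45 - 63\right) = \left(- \frac{5}{8} - \frac{\left(\frac{11}{1}\right)^{2}}{5}\right) \left(-108\right) = \left(- \frac{5}{8} - \frac{\left(11 \cdot 1\right)^{2}}{5}\right) \left(-108\right) = \left(- \frac{5}{8} - \frac{11^{2}}{5}\right) \left(-108\right) = \left(- \frac{5}{8} - \frac{1}{5} \cdot 121\right) \left(-108\right) = \left(- \frac{5}{8} - \frac{121}{5}\right) \left(-108\right) = \left(- \frac{993}{40}\right) \left(-108\right) = \frac{26811}{10}$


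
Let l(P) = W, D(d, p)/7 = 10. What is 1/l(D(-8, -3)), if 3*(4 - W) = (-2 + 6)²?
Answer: -¾ ≈ -0.75000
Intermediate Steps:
D(d, p) = 70 (D(d, p) = 7*10 = 70)
W = -4/3 (W = 4 - (-2 + 6)²/3 = 4 - ⅓*4² = 4 - ⅓*16 = 4 - 16/3 = -4/3 ≈ -1.3333)
l(P) = -4/3
1/l(D(-8, -3)) = 1/(-4/3) = -¾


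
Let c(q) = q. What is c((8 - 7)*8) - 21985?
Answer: -21977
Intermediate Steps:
c((8 - 7)*8) - 21985 = (8 - 7)*8 - 21985 = 1*8 - 21985 = 8 - 21985 = -21977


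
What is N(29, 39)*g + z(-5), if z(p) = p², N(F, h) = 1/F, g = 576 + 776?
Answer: 2077/29 ≈ 71.621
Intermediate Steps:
g = 1352
N(29, 39)*g + z(-5) = 1352/29 + (-5)² = (1/29)*1352 + 25 = 1352/29 + 25 = 2077/29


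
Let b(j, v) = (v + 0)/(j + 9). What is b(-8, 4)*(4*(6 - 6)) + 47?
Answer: 47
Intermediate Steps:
b(j, v) = v/(9 + j)
b(-8, 4)*(4*(6 - 6)) + 47 = (4/(9 - 8))*(4*(6 - 6)) + 47 = (4/1)*(4*0) + 47 = (4*1)*0 + 47 = 4*0 + 47 = 0 + 47 = 47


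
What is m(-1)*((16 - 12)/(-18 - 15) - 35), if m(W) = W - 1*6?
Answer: 8113/33 ≈ 245.85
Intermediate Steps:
m(W) = -6 + W (m(W) = W - 6 = -6 + W)
m(-1)*((16 - 12)/(-18 - 15) - 35) = (-6 - 1)*((16 - 12)/(-18 - 15) - 35) = -7*(4/(-33) - 35) = -7*(4*(-1/33) - 35) = -7*(-4/33 - 35) = -7*(-1159/33) = 8113/33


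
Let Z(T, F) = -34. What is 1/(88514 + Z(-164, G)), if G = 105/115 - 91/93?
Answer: 1/88480 ≈ 1.1302e-5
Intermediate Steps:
G = -140/2139 (G = 105*(1/115) - 91*1/93 = 21/23 - 91/93 = -140/2139 ≈ -0.065451)
1/(88514 + Z(-164, G)) = 1/(88514 - 34) = 1/88480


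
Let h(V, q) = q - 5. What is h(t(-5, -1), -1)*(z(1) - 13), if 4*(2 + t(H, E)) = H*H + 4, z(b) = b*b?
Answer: 72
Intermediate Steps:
z(b) = b²
t(H, E) = -1 + H²/4 (t(H, E) = -2 + (H*H + 4)/4 = -2 + (H² + 4)/4 = -2 + (4 + H²)/4 = -2 + (1 + H²/4) = -1 + H²/4)
h(V, q) = -5 + q
h(t(-5, -1), -1)*(z(1) - 13) = (-5 - 1)*(1² - 13) = -6*(1 - 13) = -6*(-12) = 72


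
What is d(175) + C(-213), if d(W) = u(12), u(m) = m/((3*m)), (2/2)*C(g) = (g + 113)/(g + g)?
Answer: 121/213 ≈ 0.56808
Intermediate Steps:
C(g) = (113 + g)/(2*g) (C(g) = (g + 113)/(g + g) = (113 + g)/((2*g)) = (113 + g)*(1/(2*g)) = (113 + g)/(2*g))
u(m) = ⅓ (u(m) = m*(1/(3*m)) = ⅓)
d(W) = ⅓
d(175) + C(-213) = ⅓ + (½)*(113 - 213)/(-213) = ⅓ + (½)*(-1/213)*(-100) = ⅓ + 50/213 = 121/213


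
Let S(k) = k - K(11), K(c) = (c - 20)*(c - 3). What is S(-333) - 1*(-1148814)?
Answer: 1148553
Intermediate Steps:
K(c) = (-20 + c)*(-3 + c)
S(k) = 72 + k (S(k) = k - (60 + 11**2 - 23*11) = k - (60 + 121 - 253) = k - 1*(-72) = k + 72 = 72 + k)
S(-333) - 1*(-1148814) = (72 - 333) - 1*(-1148814) = -261 + 1148814 = 1148553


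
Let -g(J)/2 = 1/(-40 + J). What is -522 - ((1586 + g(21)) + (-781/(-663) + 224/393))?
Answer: -1160564849/550069 ≈ -2109.9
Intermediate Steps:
g(J) = -2/(-40 + J)
-522 - ((1586 + g(21)) + (-781/(-663) + 224/393)) = -522 - ((1586 - 2/(-40 + 21)) + (-781/(-663) + 224/393)) = -522 - ((1586 - 2/(-19)) + (-781*(-1/663) + 224*(1/393))) = -522 - ((1586 - 2*(-1/19)) + (781/663 + 224/393)) = -522 - ((1586 + 2/19) + 50605/28951) = -522 - (30136/19 + 50605/28951) = -522 - 1*873428831/550069 = -522 - 873428831/550069 = -1160564849/550069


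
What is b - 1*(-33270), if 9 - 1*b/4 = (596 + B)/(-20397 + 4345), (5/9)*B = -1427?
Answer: 668275027/20065 ≈ 33306.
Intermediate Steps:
B = -12843/5 (B = (9/5)*(-1427) = -12843/5 ≈ -2568.6)
b = 712477/20065 (b = 36 - 4*(596 - 12843/5)/(-20397 + 4345) = 36 - (-39452)/(5*(-16052)) = 36 - (-39452)*(-1)/(5*16052) = 36 - 4*9863/80260 = 36 - 9863/20065 = 712477/20065 ≈ 35.508)
b - 1*(-33270) = 712477/20065 - 1*(-33270) = 712477/20065 + 33270 = 668275027/20065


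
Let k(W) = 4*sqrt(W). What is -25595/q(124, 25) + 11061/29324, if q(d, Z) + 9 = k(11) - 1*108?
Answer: 87963557553/396255212 + 102380*sqrt(11)/13513 ≈ 247.12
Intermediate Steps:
q(d, Z) = -117 + 4*sqrt(11) (q(d, Z) = -9 + (4*sqrt(11) - 1*108) = -9 + (4*sqrt(11) - 108) = -9 + (-108 + 4*sqrt(11)) = -117 + 4*sqrt(11))
-25595/q(124, 25) + 11061/29324 = -25595/(-117 + 4*sqrt(11)) + 11061/29324 = 11061/29324 - 25595/(-117 + 4*sqrt(11))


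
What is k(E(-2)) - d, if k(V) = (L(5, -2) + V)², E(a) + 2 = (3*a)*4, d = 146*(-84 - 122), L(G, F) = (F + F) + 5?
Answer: 30701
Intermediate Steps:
L(G, F) = 5 + 2*F (L(G, F) = 2*F + 5 = 5 + 2*F)
d = -30076 (d = 146*(-206) = -30076)
E(a) = -2 + 12*a (E(a) = -2 + (3*a)*4 = -2 + 12*a)
k(V) = (1 + V)² (k(V) = ((5 + 2*(-2)) + V)² = ((5 - 4) + V)² = (1 + V)²)
k(E(-2)) - d = (1 + (-2 + 12*(-2)))² - 1*(-30076) = (1 + (-2 - 24))² + 30076 = (1 - 26)² + 30076 = (-25)² + 30076 = 625 + 30076 = 30701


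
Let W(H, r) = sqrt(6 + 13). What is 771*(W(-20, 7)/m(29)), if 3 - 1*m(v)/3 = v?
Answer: -257*sqrt(19)/26 ≈ -43.086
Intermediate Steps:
W(H, r) = sqrt(19)
m(v) = 9 - 3*v
771*(W(-20, 7)/m(29)) = 771*(sqrt(19)/(9 - 3*29)) = 771*(sqrt(19)/(9 - 87)) = 771*(sqrt(19)/(-78)) = 771*(sqrt(19)*(-1/78)) = 771*(-sqrt(19)/78) = -257*sqrt(19)/26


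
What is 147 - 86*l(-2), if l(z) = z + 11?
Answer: -627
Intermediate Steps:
l(z) = 11 + z
147 - 86*l(-2) = 147 - 86*(11 - 2) = 147 - 86*9 = 147 - 774 = -627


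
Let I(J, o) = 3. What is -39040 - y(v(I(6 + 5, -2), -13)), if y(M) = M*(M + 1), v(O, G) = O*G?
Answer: -40522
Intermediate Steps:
v(O, G) = G*O
y(M) = M*(1 + M)
-39040 - y(v(I(6 + 5, -2), -13)) = -39040 - (-13*3)*(1 - 13*3) = -39040 - (-39)*(1 - 39) = -39040 - (-39)*(-38) = -39040 - 1*1482 = -39040 - 1482 = -40522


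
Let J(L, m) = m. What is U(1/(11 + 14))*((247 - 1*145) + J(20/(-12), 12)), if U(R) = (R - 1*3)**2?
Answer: 624264/625 ≈ 998.82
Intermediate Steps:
U(R) = (-3 + R)**2 (U(R) = (R - 3)**2 = (-3 + R)**2)
U(1/(11 + 14))*((247 - 1*145) + J(20/(-12), 12)) = (-3 + 1/(11 + 14))**2*((247 - 1*145) + 12) = (-3 + 1/25)**2*((247 - 145) + 12) = (-3 + 1/25)**2*(102 + 12) = (-74/25)**2*114 = (5476/625)*114 = 624264/625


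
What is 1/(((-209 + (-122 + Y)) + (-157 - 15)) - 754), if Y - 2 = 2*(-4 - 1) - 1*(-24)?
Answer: -1/1241 ≈ -0.00080580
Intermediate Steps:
Y = 16 (Y = 2 + (2*(-4 - 1) - 1*(-24)) = 2 + (2*(-5) + 24) = 2 + (-10 + 24) = 2 + 14 = 16)
1/(((-209 + (-122 + Y)) + (-157 - 15)) - 754) = 1/(((-209 + (-122 + 16)) + (-157 - 15)) - 754) = 1/(((-209 - 106) - 172) - 754) = 1/((-315 - 172) - 754) = 1/(-487 - 754) = 1/(-1241) = -1/1241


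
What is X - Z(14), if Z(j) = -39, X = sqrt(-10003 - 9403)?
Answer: 39 + I*sqrt(19406) ≈ 39.0 + 139.31*I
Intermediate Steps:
X = I*sqrt(19406) (X = sqrt(-19406) = I*sqrt(19406) ≈ 139.31*I)
X - Z(14) = I*sqrt(19406) - 1*(-39) = I*sqrt(19406) + 39 = 39 + I*sqrt(19406)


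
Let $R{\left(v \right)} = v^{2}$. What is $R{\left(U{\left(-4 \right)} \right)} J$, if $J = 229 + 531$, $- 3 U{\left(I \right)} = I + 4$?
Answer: $0$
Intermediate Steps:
$U{\left(I \right)} = - \frac{4}{3} - \frac{I}{3}$ ($U{\left(I \right)} = - \frac{I + 4}{3} = - \frac{4 + I}{3} = - \frac{4}{3} - \frac{I}{3}$)
$J = 760$
$R{\left(U{\left(-4 \right)} \right)} J = \left(- \frac{4}{3} - - \frac{4}{3}\right)^{2} \cdot 760 = \left(- \frac{4}{3} + \frac{4}{3}\right)^{2} \cdot 760 = 0^{2} \cdot 760 = 0 \cdot 760 = 0$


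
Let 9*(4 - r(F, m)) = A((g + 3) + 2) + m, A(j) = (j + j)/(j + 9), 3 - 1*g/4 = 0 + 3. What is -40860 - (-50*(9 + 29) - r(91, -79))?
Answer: -2453680/63 ≈ -38947.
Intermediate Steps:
g = 0 (g = 12 - 4*(0 + 3) = 12 - 4*3 = 12 - 12 = 0)
A(j) = 2*j/(9 + j) (A(j) = (2*j)/(9 + j) = 2*j/(9 + j))
r(F, m) = 247/63 - m/9 (r(F, m) = 4 - (2*((0 + 3) + 2)/(9 + ((0 + 3) + 2)) + m)/9 = 4 - (2*(3 + 2)/(9 + (3 + 2)) + m)/9 = 4 - (2*5/(9 + 5) + m)/9 = 4 - (2*5/14 + m)/9 = 4 - (2*5*(1/14) + m)/9 = 4 - (5/7 + m)/9 = 4 + (-5/63 - m/9) = 247/63 - m/9)
-40860 - (-50*(9 + 29) - r(91, -79)) = -40860 - (-50*(9 + 29) - (247/63 - ⅑*(-79))) = -40860 - (-50*38 - (247/63 + 79/9)) = -40860 - (-1900 - 1*800/63) = -40860 - (-1900 - 800/63) = -40860 - 1*(-120500/63) = -40860 + 120500/63 = -2453680/63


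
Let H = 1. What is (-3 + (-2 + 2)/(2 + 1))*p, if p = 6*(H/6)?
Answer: -3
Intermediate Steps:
p = 1 (p = 6*(1/6) = 1)
(-3 + (-2 + 2)/(2 + 1))*p = (-3 + (-2 + 2)/(2 + 1))*1 = (-3 + 0/3)*1 = (-3 + 0*(1/3))*1 = (-3 + 0)*1 = -3*1 = -3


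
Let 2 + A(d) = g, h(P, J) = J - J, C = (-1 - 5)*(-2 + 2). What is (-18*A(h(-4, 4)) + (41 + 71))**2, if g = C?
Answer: 21904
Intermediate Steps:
C = 0 (C = -6*0 = 0)
h(P, J) = 0
g = 0
A(d) = -2 (A(d) = -2 + 0 = -2)
(-18*A(h(-4, 4)) + (41 + 71))**2 = (-18*(-2) + (41 + 71))**2 = (36 + 112)**2 = 148**2 = 21904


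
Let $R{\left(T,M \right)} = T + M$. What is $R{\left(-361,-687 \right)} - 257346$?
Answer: $-258394$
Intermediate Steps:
$R{\left(T,M \right)} = M + T$
$R{\left(-361,-687 \right)} - 257346 = \left(-687 - 361\right) - 257346 = -1048 - 257346 = -258394$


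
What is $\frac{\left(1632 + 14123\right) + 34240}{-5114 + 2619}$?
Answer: $- \frac{9999}{499} \approx -20.038$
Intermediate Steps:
$\frac{\left(1632 + 14123\right) + 34240}{-5114 + 2619} = \frac{15755 + 34240}{-2495} = 49995 \left(- \frac{1}{2495}\right) = - \frac{9999}{499}$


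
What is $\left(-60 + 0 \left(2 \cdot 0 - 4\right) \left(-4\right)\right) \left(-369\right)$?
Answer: $22140$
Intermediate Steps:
$\left(-60 + 0 \left(2 \cdot 0 - 4\right) \left(-4\right)\right) \left(-369\right) = \left(-60 + 0 \left(0 - 4\right) \left(-4\right)\right) \left(-369\right) = \left(-60 + 0 \left(-4\right) \left(-4\right)\right) \left(-369\right) = \left(-60 + 0 \left(-4\right)\right) \left(-369\right) = \left(-60 + 0\right) \left(-369\right) = \left(-60\right) \left(-369\right) = 22140$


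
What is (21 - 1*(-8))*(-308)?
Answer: -8932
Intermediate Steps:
(21 - 1*(-8))*(-308) = (21 + 8)*(-308) = 29*(-308) = -8932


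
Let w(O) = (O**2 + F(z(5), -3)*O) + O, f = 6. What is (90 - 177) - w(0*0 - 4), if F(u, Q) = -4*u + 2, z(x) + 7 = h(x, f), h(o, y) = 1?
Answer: 5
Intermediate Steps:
z(x) = -6 (z(x) = -7 + 1 = -6)
F(u, Q) = 2 - 4*u
w(O) = O**2 + 27*O (w(O) = (O**2 + (2 - 4*(-6))*O) + O = (O**2 + (2 + 24)*O) + O = (O**2 + 26*O) + O = O**2 + 27*O)
(90 - 177) - w(0*0 - 4) = (90 - 177) - (0*0 - 4)*(27 + (0*0 - 4)) = -87 - (0 - 4)*(27 + (0 - 4)) = -87 - (-4)*(27 - 4) = -87 - (-4)*23 = -87 - 1*(-92) = -87 + 92 = 5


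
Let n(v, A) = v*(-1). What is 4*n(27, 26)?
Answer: -108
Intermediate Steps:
n(v, A) = -v
4*n(27, 26) = 4*(-1*27) = 4*(-27) = -108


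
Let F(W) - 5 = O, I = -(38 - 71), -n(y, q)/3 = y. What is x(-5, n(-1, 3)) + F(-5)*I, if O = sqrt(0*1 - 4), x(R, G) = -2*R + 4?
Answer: 179 + 66*I ≈ 179.0 + 66.0*I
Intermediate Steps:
n(y, q) = -3*y
x(R, G) = 4 - 2*R
I = 33 (I = -1*(-33) = 33)
O = 2*I (O = sqrt(0 - 4) = sqrt(-4) = 2*I ≈ 2.0*I)
F(W) = 5 + 2*I
x(-5, n(-1, 3)) + F(-5)*I = (4 - 2*(-5)) + (5 + 2*I)*33 = (4 + 10) + (165 + 66*I) = 14 + (165 + 66*I) = 179 + 66*I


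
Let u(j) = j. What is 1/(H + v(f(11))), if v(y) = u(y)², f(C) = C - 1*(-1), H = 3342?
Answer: 1/3486 ≈ 0.00028686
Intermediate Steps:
f(C) = 1 + C (f(C) = C + 1 = 1 + C)
v(y) = y²
1/(H + v(f(11))) = 1/(3342 + (1 + 11)²) = 1/(3342 + 12²) = 1/(3342 + 144) = 1/3486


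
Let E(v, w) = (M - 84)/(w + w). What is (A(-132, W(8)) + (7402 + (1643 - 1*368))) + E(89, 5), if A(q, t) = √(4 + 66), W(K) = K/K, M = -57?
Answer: 86629/10 + √70 ≈ 8671.3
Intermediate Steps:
W(K) = 1
A(q, t) = √70
E(v, w) = -141/(2*w) (E(v, w) = (-57 - 84)/(w + w) = -141*1/(2*w) = -141/(2*w))
(A(-132, W(8)) + (7402 + (1643 - 1*368))) + E(89, 5) = (√70 + (7402 + (1643 - 1*368))) - 141/2/5 = (√70 + (7402 + (1643 - 368))) - 141/2*⅕ = (√70 + (7402 + 1275)) - 141/10 = (√70 + 8677) - 141/10 = (8677 + √70) - 141/10 = 86629/10 + √70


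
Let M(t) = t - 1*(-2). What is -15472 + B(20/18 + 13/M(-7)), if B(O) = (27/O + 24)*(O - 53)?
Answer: -15870572/1005 ≈ -15792.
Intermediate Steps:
M(t) = 2 + t (M(t) = t + 2 = 2 + t)
B(O) = (-53 + O)*(24 + 27/O) (B(O) = (24 + 27/O)*(-53 + O) = (-53 + O)*(24 + 27/O))
-15472 + B(20/18 + 13/M(-7)) = -15472 + (-1245 - 1431/(20/18 + 13/(2 - 7)) + 24*(20/18 + 13/(2 - 7))) = -15472 + (-1245 - 1431/(20*(1/18) + 13/(-5)) + 24*(20*(1/18) + 13/(-5))) = -15472 + (-1245 - 1431/(10/9 + 13*(-⅕)) + 24*(10/9 + 13*(-⅕))) = -15472 + (-1245 - 1431/(10/9 - 13/5) + 24*(10/9 - 13/5)) = -15472 + (-1245 - 1431/(-67/45) + 24*(-67/45)) = -15472 + (-1245 - 1431*(-45/67) - 536/15) = -15472 + (-1245 + 64395/67 - 536/15) = -15472 - 321212/1005 = -15870572/1005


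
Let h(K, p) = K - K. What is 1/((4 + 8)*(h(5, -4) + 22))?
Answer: 1/264 ≈ 0.0037879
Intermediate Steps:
h(K, p) = 0
1/((4 + 8)*(h(5, -4) + 22)) = 1/((4 + 8)*(0 + 22)) = 1/(12*22) = 1/264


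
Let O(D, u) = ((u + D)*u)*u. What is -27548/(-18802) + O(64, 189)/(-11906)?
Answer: -84796726369/111928306 ≈ -757.60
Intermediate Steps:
O(D, u) = u²*(D + u) (O(D, u) = ((D + u)*u)*u = (u*(D + u))*u = u²*(D + u))
-27548/(-18802) + O(64, 189)/(-11906) = -27548/(-18802) + (189²*(64 + 189))/(-11906) = -27548*(-1/18802) + (35721*253)*(-1/11906) = 13774/9401 + 9037413*(-1/11906) = 13774/9401 - 9037413/11906 = -84796726369/111928306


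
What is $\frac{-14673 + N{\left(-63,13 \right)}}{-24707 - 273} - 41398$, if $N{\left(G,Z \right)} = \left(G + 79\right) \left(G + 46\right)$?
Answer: $- \frac{206821419}{4996} \approx -41397.0$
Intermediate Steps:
$N{\left(G,Z \right)} = \left(46 + G\right) \left(79 + G\right)$ ($N{\left(G,Z \right)} = \left(79 + G\right) \left(46 + G\right) = \left(46 + G\right) \left(79 + G\right)$)
$\frac{-14673 + N{\left(-63,13 \right)}}{-24707 - 273} - 41398 = \frac{-14673 + \left(3634 + \left(-63\right)^{2} + 125 \left(-63\right)\right)}{-24707 - 273} - 41398 = \frac{-14673 + \left(3634 + 3969 - 7875\right)}{-24980} - 41398 = \left(-14673 - 272\right) \left(- \frac{1}{24980}\right) - 41398 = \left(-14945\right) \left(- \frac{1}{24980}\right) - 41398 = \frac{2989}{4996} - 41398 = - \frac{206821419}{4996}$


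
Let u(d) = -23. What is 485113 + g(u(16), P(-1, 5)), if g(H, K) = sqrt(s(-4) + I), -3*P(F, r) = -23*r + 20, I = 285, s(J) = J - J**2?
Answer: 485113 + sqrt(265) ≈ 4.8513e+5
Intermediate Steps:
P(F, r) = -20/3 + 23*r/3 (P(F, r) = -(-23*r + 20)/3 = -(20 - 23*r)/3 = -20/3 + 23*r/3)
g(H, K) = sqrt(265) (g(H, K) = sqrt(-4*(1 - 1*(-4)) + 285) = sqrt(-4*(1 + 4) + 285) = sqrt(-4*5 + 285) = sqrt(-20 + 285) = sqrt(265))
485113 + g(u(16), P(-1, 5)) = 485113 + sqrt(265)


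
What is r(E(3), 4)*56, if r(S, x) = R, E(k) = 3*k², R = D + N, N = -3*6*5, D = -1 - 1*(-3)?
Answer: -4928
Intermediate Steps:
D = 2 (D = -1 + 3 = 2)
N = -90 (N = -18*5 = -90)
R = -88 (R = 2 - 90 = -88)
r(S, x) = -88
r(E(3), 4)*56 = -88*56 = -4928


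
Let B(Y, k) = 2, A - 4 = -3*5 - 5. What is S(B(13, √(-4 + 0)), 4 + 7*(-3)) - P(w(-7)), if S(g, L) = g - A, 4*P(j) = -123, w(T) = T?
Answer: 195/4 ≈ 48.750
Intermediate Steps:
A = -16 (A = 4 + (-3*5 - 5) = 4 + (-15 - 5) = 4 - 20 = -16)
P(j) = -123/4 (P(j) = (¼)*(-123) = -123/4)
S(g, L) = 16 + g (S(g, L) = g - 1*(-16) = g + 16 = 16 + g)
S(B(13, √(-4 + 0)), 4 + 7*(-3)) - P(w(-7)) = (16 + 2) - 1*(-123/4) = 18 + 123/4 = 195/4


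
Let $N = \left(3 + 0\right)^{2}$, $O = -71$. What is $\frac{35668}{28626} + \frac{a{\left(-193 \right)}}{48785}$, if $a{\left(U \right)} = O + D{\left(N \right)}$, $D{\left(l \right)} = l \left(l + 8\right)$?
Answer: $\frac{871205356}{698259705} \approx 1.2477$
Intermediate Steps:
$N = 9$ ($N = 3^{2} = 9$)
$D{\left(l \right)} = l \left(8 + l\right)$
$a{\left(U \right)} = 82$ ($a{\left(U \right)} = -71 + 9 \left(8 + 9\right) = -71 + 9 \cdot 17 = -71 + 153 = 82$)
$\frac{35668}{28626} + \frac{a{\left(-193 \right)}}{48785} = \frac{35668}{28626} + \frac{82}{48785} = 35668 \cdot \frac{1}{28626} + 82 \cdot \frac{1}{48785} = \frac{17834}{14313} + \frac{82}{48785} = \frac{871205356}{698259705}$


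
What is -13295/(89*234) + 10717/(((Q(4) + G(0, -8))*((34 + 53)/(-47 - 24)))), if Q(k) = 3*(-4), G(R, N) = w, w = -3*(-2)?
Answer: 146663974/100659 ≈ 1457.0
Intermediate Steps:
w = 6
G(R, N) = 6
Q(k) = -12
-13295/(89*234) + 10717/(((Q(4) + G(0, -8))*((34 + 53)/(-47 - 24)))) = -13295/(89*234) + 10717/(((-12 + 6)*((34 + 53)/(-47 - 24)))) = -13295/20826 + 10717/((-522/(-71))) = -13295*1/20826 + 10717/((-522*(-1)/71)) = -13295/20826 + 10717/((-6*(-87/71))) = -13295/20826 + 10717/(522/71) = -13295/20826 + 10717*(71/522) = -13295/20826 + 760907/522 = 146663974/100659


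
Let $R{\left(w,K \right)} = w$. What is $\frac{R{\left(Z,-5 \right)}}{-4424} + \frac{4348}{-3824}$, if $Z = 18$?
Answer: $- \frac{301631}{264334} \approx -1.1411$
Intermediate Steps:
$\frac{R{\left(Z,-5 \right)}}{-4424} + \frac{4348}{-3824} = \frac{18}{-4424} + \frac{4348}{-3824} = 18 \left(- \frac{1}{4424}\right) + 4348 \left(- \frac{1}{3824}\right) = - \frac{9}{2212} - \frac{1087}{956} = - \frac{301631}{264334}$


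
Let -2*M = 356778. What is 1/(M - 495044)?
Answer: -1/673433 ≈ -1.4849e-6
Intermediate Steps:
M = -178389 (M = -1/2*356778 = -178389)
1/(M - 495044) = 1/(-178389 - 495044) = 1/(-673433) = -1/673433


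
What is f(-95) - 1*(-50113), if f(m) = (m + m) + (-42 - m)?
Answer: 49976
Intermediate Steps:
f(m) = -42 + m (f(m) = 2*m + (-42 - m) = -42 + m)
f(-95) - 1*(-50113) = (-42 - 95) - 1*(-50113) = -137 + 50113 = 49976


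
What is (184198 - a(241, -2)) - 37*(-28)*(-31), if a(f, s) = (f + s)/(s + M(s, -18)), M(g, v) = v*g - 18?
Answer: 2433073/16 ≈ 1.5207e+5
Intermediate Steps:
M(g, v) = -18 + g*v (M(g, v) = g*v - 18 = -18 + g*v)
a(f, s) = (f + s)/(-18 - 17*s) (a(f, s) = (f + s)/(s + (-18 + s*(-18))) = (f + s)/(s + (-18 - 18*s)) = (f + s)/(-18 - 17*s))
(184198 - a(241, -2)) - 37*(-28)*(-31) = (184198 - (241 - 2)/(-18 - 17*(-2))) - 37*(-28)*(-31) = (184198 - 239/(-18 + 34)) - (-1036)*(-31) = (184198 - 239/16) - 1*32116 = (184198 - 239/16) - 32116 = 2946929/16 - 32116 = 2433073/16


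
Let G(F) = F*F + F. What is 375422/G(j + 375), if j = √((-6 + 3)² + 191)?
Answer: 265047932/99123199 - 140970961*√2/991231990 ≈ 2.4728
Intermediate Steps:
j = 10*√2 (j = √((-3)² + 191) = √(9 + 191) = √200 = 10*√2 ≈ 14.142)
G(F) = F + F² (G(F) = F² + F = F + F²)
375422/G(j + 375) = 375422/(((10*√2 + 375)*(1 + (10*√2 + 375)))) = 375422/(((375 + 10*√2)*(1 + (375 + 10*√2)))) = 375422/(((375 + 10*√2)*(376 + 10*√2))) = 375422*(1/((375 + 10*√2)*(376 + 10*√2))) = 375422/((375 + 10*√2)*(376 + 10*√2))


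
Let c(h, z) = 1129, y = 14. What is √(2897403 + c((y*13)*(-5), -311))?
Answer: 2*√724633 ≈ 1702.5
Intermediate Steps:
√(2897403 + c((y*13)*(-5), -311)) = √(2897403 + 1129) = √2898532 = 2*√724633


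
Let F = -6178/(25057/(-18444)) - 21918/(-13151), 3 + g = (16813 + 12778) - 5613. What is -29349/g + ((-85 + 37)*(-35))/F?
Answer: -5120585671037357/5990020357727175 ≈ -0.85485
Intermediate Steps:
g = 23975 (g = -3 + ((16813 + 12778) - 5613) = -3 + (29591 - 5613) = -3 + 23978 = 23975)
F = 1499066617158/329524607 (F = -6178/(25057*(-1/18444)) - 21918*(-1/13151) = -6178/(-25057/18444) + 21918/13151 = -6178*(-18444/25057) + 21918/13151 = 113947032/25057 + 21918/13151 = 1499066617158/329524607 ≈ 4549.2)
-29349/g + ((-85 + 37)*(-35))/F = -29349/23975 + ((-85 + 37)*(-35))/(1499066617158/329524607) = -29349*1/23975 - 48*(-35)*(329524607/1499066617158) = -29349/23975 + 1680*(329524607/1499066617158) = -29349/23975 + 92266889960/249844436193 = -5120585671037357/5990020357727175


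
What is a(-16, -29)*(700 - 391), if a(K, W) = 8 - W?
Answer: 11433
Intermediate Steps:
a(-16, -29)*(700 - 391) = (8 - 1*(-29))*(700 - 391) = (8 + 29)*309 = 37*309 = 11433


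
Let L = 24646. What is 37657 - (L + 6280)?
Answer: 6731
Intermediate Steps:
37657 - (L + 6280) = 37657 - (24646 + 6280) = 37657 - 1*30926 = 37657 - 30926 = 6731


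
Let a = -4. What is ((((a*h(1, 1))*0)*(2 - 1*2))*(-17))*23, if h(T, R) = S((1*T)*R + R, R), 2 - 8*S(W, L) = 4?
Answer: 0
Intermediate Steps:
S(W, L) = -1/4 (S(W, L) = 1/4 - 1/8*4 = 1/4 - 1/2 = -1/4)
h(T, R) = -1/4
((((a*h(1, 1))*0)*(2 - 1*2))*(-17))*23 = (((-4*(-1/4)*0)*(2 - 1*2))*(-17))*23 = (((1*0)*(2 - 2))*(-17))*23 = ((0*0)*(-17))*23 = (0*(-17))*23 = 0*23 = 0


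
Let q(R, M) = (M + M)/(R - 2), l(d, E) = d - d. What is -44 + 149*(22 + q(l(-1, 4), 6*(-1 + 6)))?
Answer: -1236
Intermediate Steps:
l(d, E) = 0
q(R, M) = 2*M/(-2 + R) (q(R, M) = (2*M)/(-2 + R) = 2*M/(-2 + R))
-44 + 149*(22 + q(l(-1, 4), 6*(-1 + 6))) = -44 + 149*(22 + 2*(6*(-1 + 6))/(-2 + 0)) = -44 + 149*(22 + 2*(6*5)/(-2)) = -44 + 149*(22 + 2*30*(-½)) = -44 + 149*(22 - 30) = -44 + 149*(-8) = -44 - 1192 = -1236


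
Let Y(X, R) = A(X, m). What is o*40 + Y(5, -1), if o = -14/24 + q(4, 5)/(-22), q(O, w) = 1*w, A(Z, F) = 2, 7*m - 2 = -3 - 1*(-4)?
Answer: -1004/33 ≈ -30.424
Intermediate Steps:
m = 3/7 (m = 2/7 + (-3 - 1*(-4))/7 = 2/7 + (-3 + 4)/7 = 2/7 + (1/7)*1 = 2/7 + 1/7 = 3/7 ≈ 0.42857)
Y(X, R) = 2
q(O, w) = w
o = -107/132 (o = -14/24 + 5/(-22) = -14*1/24 + 5*(-1/22) = -7/12 - 5/22 = -107/132 ≈ -0.81061)
o*40 + Y(5, -1) = -107/132*40 + 2 = -1070/33 + 2 = -1004/33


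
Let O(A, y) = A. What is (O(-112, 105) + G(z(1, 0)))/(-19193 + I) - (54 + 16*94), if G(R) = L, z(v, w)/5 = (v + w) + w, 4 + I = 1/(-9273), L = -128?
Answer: -138671623418/89006891 ≈ -1558.0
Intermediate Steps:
I = -37093/9273 (I = -4 + 1/(-9273) = -4 - 1/9273 = -37093/9273 ≈ -4.0001)
z(v, w) = 5*v + 10*w (z(v, w) = 5*((v + w) + w) = 5*(v + 2*w) = 5*v + 10*w)
G(R) = -128
(O(-112, 105) + G(z(1, 0)))/(-19193 + I) - (54 + 16*94) = (-112 - 128)/(-19193 - 37093/9273) - (54 + 16*94) = -240/(-178013782/9273) - (54 + 1504) = -240*(-9273/178013782) - 1*1558 = 1112760/89006891 - 1558 = -138671623418/89006891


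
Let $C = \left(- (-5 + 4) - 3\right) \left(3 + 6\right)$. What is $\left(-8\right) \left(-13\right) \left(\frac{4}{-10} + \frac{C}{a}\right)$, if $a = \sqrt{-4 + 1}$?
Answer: $- \frac{208}{5} + 624 i \sqrt{3} \approx -41.6 + 1080.8 i$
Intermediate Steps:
$a = i \sqrt{3}$ ($a = \sqrt{-3} = i \sqrt{3} \approx 1.732 i$)
$C = -18$ ($C = \left(\left(-1\right) \left(-1\right) - 3\right) 9 = \left(1 - 3\right) 9 = \left(-2\right) 9 = -18$)
$\left(-8\right) \left(-13\right) \left(\frac{4}{-10} + \frac{C}{a}\right) = \left(-8\right) \left(-13\right) \left(\frac{4}{-10} - \frac{18}{i \sqrt{3}}\right) = 104 \left(4 \left(- \frac{1}{10}\right) - 18 \left(- \frac{i \sqrt{3}}{3}\right)\right) = 104 \left(- \frac{2}{5} + 6 i \sqrt{3}\right) = - \frac{208}{5} + 624 i \sqrt{3}$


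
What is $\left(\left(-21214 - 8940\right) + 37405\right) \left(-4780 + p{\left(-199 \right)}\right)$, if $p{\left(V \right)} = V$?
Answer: $-36102729$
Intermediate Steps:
$\left(\left(-21214 - 8940\right) + 37405\right) \left(-4780 + p{\left(-199 \right)}\right) = \left(\left(-21214 - 8940\right) + 37405\right) \left(-4780 - 199\right) = \left(\left(-21214 - 8940\right) + 37405\right) \left(-4979\right) = \left(-30154 + 37405\right) \left(-4979\right) = 7251 \left(-4979\right) = -36102729$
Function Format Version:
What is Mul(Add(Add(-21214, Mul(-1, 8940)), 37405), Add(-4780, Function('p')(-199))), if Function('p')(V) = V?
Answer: -36102729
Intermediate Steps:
Mul(Add(Add(-21214, Mul(-1, 8940)), 37405), Add(-4780, Function('p')(-199))) = Mul(Add(Add(-21214, Mul(-1, 8940)), 37405), Add(-4780, -199)) = Mul(Add(Add(-21214, -8940), 37405), -4979) = Mul(Add(-30154, 37405), -4979) = Mul(7251, -4979) = -36102729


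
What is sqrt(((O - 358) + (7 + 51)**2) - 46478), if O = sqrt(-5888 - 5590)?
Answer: sqrt(-43472 + I*sqrt(11478)) ≈ 0.2569 + 208.5*I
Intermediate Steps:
O = I*sqrt(11478) (O = sqrt(-11478) = I*sqrt(11478) ≈ 107.14*I)
sqrt(((O - 358) + (7 + 51)**2) - 46478) = sqrt(((I*sqrt(11478) - 358) + (7 + 51)**2) - 46478) = sqrt(((-358 + I*sqrt(11478)) + 58**2) - 46478) = sqrt(((-358 + I*sqrt(11478)) + 3364) - 46478) = sqrt((3006 + I*sqrt(11478)) - 46478) = sqrt(-43472 + I*sqrt(11478))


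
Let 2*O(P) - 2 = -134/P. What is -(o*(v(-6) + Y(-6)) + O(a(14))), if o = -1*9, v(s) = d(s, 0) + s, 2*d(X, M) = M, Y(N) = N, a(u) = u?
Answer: -1459/14 ≈ -104.21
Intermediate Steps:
O(P) = 1 - 67/P (O(P) = 1 + (-134/P)/2 = 1 - 67/P)
d(X, M) = M/2
v(s) = s (v(s) = (½)*0 + s = 0 + s = s)
o = -9
-(o*(v(-6) + Y(-6)) + O(a(14))) = -(-9*(-6 - 6) + (-67 + 14)/14) = -(-9*(-12) + (1/14)*(-53)) = -(108 - 53/14) = -1*1459/14 = -1459/14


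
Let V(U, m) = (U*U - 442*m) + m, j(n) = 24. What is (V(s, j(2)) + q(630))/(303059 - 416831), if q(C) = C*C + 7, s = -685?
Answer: -213887/28443 ≈ -7.5198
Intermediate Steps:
q(C) = 7 + C**2 (q(C) = C**2 + 7 = 7 + C**2)
V(U, m) = U**2 - 441*m (V(U, m) = (U**2 - 442*m) + m = U**2 - 441*m)
(V(s, j(2)) + q(630))/(303059 - 416831) = (((-685)**2 - 441*24) + (7 + 630**2))/(303059 - 416831) = ((469225 - 10584) + (7 + 396900))/(-113772) = (458641 + 396907)*(-1/113772) = 855548*(-1/113772) = -213887/28443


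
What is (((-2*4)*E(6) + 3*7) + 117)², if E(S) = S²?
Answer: 22500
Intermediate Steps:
(((-2*4)*E(6) + 3*7) + 117)² = ((-2*4*6² + 3*7) + 117)² = ((-8*36 + 21) + 117)² = ((-288 + 21) + 117)² = (-267 + 117)² = (-150)² = 22500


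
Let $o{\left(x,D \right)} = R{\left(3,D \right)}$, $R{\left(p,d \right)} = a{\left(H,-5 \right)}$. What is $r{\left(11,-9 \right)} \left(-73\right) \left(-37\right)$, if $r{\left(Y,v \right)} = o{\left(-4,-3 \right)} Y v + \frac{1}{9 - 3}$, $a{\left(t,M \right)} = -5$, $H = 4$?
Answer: $\frac{8024671}{6} \approx 1.3374 \cdot 10^{6}$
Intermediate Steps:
$R{\left(p,d \right)} = -5$
$o{\left(x,D \right)} = -5$
$r{\left(Y,v \right)} = \frac{1}{6} - 5 Y v$ ($r{\left(Y,v \right)} = - 5 Y v + \frac{1}{9 - 3} = - 5 Y v + \frac{1}{6} = \frac{1}{6} - 5 Y v$)
$r{\left(11,-9 \right)} \left(-73\right) \left(-37\right) = \left(\frac{1}{6} - 55 \left(-9\right)\right) \left(-73\right) \left(-37\right) = \left(\frac{1}{6} + 495\right) \left(-73\right) \left(-37\right) = \frac{2971}{6} \left(-73\right) \left(-37\right) = \left(- \frac{216883}{6}\right) \left(-37\right) = \frac{8024671}{6}$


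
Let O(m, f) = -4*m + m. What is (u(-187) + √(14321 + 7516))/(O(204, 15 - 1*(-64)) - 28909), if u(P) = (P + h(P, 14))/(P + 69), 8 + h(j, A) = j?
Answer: -191/1741739 - √21837/29521 ≈ -0.0051154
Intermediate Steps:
h(j, A) = -8 + j
O(m, f) = -3*m
u(P) = (-8 + 2*P)/(69 + P) (u(P) = (P + (-8 + P))/(P + 69) = (-8 + 2*P)/(69 + P))
(u(-187) + √(14321 + 7516))/(O(204, 15 - 1*(-64)) - 28909) = (2*(-4 - 187)/(69 - 187) + √(14321 + 7516))/(-3*204 - 28909) = (2*(-191)/(-118) + √21837)/(-612 - 28909) = (2*(-1/118)*(-191) + √21837)/(-29521) = (191/59 + √21837)*(-1/29521) = -191/1741739 - √21837/29521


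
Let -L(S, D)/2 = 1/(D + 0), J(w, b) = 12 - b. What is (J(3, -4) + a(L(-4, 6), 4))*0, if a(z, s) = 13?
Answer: 0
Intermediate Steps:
L(S, D) = -2/D (L(S, D) = -2/(D + 0) = -2/D)
(J(3, -4) + a(L(-4, 6), 4))*0 = ((12 - 1*(-4)) + 13)*0 = ((12 + 4) + 13)*0 = (16 + 13)*0 = 29*0 = 0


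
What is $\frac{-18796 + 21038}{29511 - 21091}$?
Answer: $\frac{1121}{4210} \approx 0.26627$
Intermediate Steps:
$\frac{-18796 + 21038}{29511 - 21091} = \frac{2242}{8420} = 2242 \cdot \frac{1}{8420} = \frac{1121}{4210}$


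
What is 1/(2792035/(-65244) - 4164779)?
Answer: -65244/271729633111 ≈ -2.4011e-7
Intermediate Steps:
1/(2792035/(-65244) - 4164779) = 1/(2792035*(-1/65244) - 4164779) = 1/(-2792035/65244 - 4164779) = 1/(-271729633111/65244) = -65244/271729633111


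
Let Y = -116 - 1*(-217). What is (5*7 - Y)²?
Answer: 4356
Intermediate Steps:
Y = 101 (Y = -116 + 217 = 101)
(5*7 - Y)² = (5*7 - 1*101)² = (35 - 101)² = (-66)² = 4356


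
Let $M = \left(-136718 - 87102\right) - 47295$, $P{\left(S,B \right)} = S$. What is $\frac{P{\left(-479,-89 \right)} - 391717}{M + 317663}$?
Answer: $- \frac{32683}{3879} \approx -8.4256$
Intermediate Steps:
$M = -271115$ ($M = -223820 - 47295 = -271115$)
$\frac{P{\left(-479,-89 \right)} - 391717}{M + 317663} = \frac{-479 - 391717}{-271115 + 317663} = - \frac{392196}{46548} = \left(-392196\right) \frac{1}{46548} = - \frac{32683}{3879}$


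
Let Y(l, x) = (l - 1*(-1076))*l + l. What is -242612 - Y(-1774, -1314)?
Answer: -1479090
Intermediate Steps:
Y(l, x) = l + l*(1076 + l) (Y(l, x) = (l + 1076)*l + l = (1076 + l)*l + l = l*(1076 + l) + l = l + l*(1076 + l))
-242612 - Y(-1774, -1314) = -242612 - (-1774)*(1077 - 1774) = -242612 - (-1774)*(-697) = -242612 - 1*1236478 = -242612 - 1236478 = -1479090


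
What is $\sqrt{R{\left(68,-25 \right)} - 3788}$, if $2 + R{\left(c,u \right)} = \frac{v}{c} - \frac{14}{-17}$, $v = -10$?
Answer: $\frac{i \sqrt{4380458}}{34} \approx 61.557 i$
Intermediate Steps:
$R{\left(c,u \right)} = - \frac{20}{17} - \frac{10}{c}$ ($R{\left(c,u \right)} = -2 - \left(- \frac{14}{17} + \frac{10}{c}\right) = -2 + \left(- \frac{10}{c} + \frac{14}{17}\right) = -2 + \left(\frac{14}{17} - \frac{10}{c}\right) = - \frac{20}{17} - \frac{10}{c}$)
$\sqrt{R{\left(68,-25 \right)} - 3788} = \sqrt{\left(- \frac{20}{17} - \frac{10}{68}\right) - 3788} = \sqrt{\left(- \frac{20}{17} - \frac{5}{34}\right) - 3788} = \sqrt{- \frac{45}{34} - 3788} = \sqrt{- \frac{128837}{34}} = \frac{i \sqrt{4380458}}{34}$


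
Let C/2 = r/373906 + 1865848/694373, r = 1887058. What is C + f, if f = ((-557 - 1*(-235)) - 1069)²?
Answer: 251178808407661111/129815115469 ≈ 1.9349e+6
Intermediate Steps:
f = 1934881 (f = ((-557 + 235) - 1069)² = (-322 - 1069)² = (-1391)² = 1934881)
C = 2007973886922/129815115469 (C = 2*(1887058/373906 + 1865848/694373) = 2*(1887058*(1/373906) + 1865848*(1/694373)) = 2*(943529/186953 + 1865848/694373) = 2*(1003986943461/129815115469) = 2007973886922/129815115469 ≈ 15.468)
C + f = 2007973886922/129815115469 + 1934881 = 251178808407661111/129815115469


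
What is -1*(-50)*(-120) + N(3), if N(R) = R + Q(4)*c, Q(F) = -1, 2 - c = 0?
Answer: -5999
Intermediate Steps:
c = 2 (c = 2 - 1*0 = 2 + 0 = 2)
N(R) = -2 + R (N(R) = R - 1*2 = R - 2 = -2 + R)
-1*(-50)*(-120) + N(3) = -1*(-50)*(-120) + (-2 + 3) = 50*(-120) + 1 = -6000 + 1 = -5999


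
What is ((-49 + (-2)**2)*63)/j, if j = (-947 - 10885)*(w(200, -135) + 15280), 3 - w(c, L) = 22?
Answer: 315/20063128 ≈ 1.5700e-5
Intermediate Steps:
w(c, L) = -19 (w(c, L) = 3 - 1*22 = 3 - 22 = -19)
j = -180568152 (j = (-947 - 10885)*(-19 + 15280) = -11832*15261 = -180568152)
((-49 + (-2)**2)*63)/j = ((-49 + (-2)**2)*63)/(-180568152) = ((-49 + 4)*63)*(-1/180568152) = -45*63*(-1/180568152) = -2835*(-1/180568152) = 315/20063128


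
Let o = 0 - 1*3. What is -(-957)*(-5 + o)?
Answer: -7656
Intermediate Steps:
o = -3 (o = 0 - 3 = -3)
-(-957)*(-5 + o) = -(-957)*(-5 - 3) = -(-957)*(-8) = -957*8 = -7656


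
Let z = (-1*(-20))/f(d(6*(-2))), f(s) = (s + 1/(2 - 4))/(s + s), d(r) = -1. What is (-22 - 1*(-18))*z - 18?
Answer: -374/3 ≈ -124.67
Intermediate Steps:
f(s) = (-½ + s)/(2*s) (f(s) = (s + 1/(-2))/((2*s)) = (s - ½)*(1/(2*s)) = (-½ + s)*(1/(2*s)) = (-½ + s)/(2*s))
z = 80/3 (z = (-1*(-20))/(((¼)*(-1 + 2*(-1))/(-1))) = 20/(((¼)*(-1)*(-1 - 2))) = 20/(((¼)*(-1)*(-3))) = 20/(¾) = 20*(4/3) = 80/3 ≈ 26.667)
(-22 - 1*(-18))*z - 18 = (-22 - 1*(-18))*(80/3) - 18 = (-22 + 18)*(80/3) - 18 = -4*80/3 - 18 = -320/3 - 18 = -374/3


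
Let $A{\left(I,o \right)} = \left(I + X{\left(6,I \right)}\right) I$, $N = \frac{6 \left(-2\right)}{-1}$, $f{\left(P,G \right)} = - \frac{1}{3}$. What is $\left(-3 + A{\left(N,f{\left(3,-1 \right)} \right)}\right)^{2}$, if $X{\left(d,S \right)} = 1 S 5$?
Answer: $741321$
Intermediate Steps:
$X{\left(d,S \right)} = 5 S$ ($X{\left(d,S \right)} = S 5 = 5 S$)
$f{\left(P,G \right)} = - \frac{1}{3}$ ($f{\left(P,G \right)} = \left(-1\right) \frac{1}{3} = - \frac{1}{3}$)
$N = 12$ ($N = \left(-12\right) \left(-1\right) = 12$)
$A{\left(I,o \right)} = 6 I^{2}$ ($A{\left(I,o \right)} = \left(I + 5 I\right) I = 6 I I = 6 I^{2}$)
$\left(-3 + A{\left(N,f{\left(3,-1 \right)} \right)}\right)^{2} = \left(-3 + 6 \cdot 12^{2}\right)^{2} = \left(-3 + 6 \cdot 144\right)^{2} = \left(-3 + 864\right)^{2} = 861^{2} = 741321$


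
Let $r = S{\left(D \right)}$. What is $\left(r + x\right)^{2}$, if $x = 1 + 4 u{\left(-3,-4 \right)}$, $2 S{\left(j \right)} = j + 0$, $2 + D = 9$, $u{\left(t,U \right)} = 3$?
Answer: $\frac{1089}{4} \approx 272.25$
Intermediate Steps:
$D = 7$ ($D = -2 + 9 = 7$)
$S{\left(j \right)} = \frac{j}{2}$ ($S{\left(j \right)} = \frac{j + 0}{2} = \frac{j}{2}$)
$r = \frac{7}{2}$ ($r = \frac{1}{2} \cdot 7 = \frac{7}{2} \approx 3.5$)
$x = 13$ ($x = 1 + 4 \cdot 3 = 1 + 12 = 13$)
$\left(r + x\right)^{2} = \left(\frac{7}{2} + 13\right)^{2} = \left(\frac{33}{2}\right)^{2} = \frac{1089}{4}$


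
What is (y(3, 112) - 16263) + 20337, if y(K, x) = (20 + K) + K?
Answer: 4100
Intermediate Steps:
y(K, x) = 20 + 2*K
(y(3, 112) - 16263) + 20337 = ((20 + 2*3) - 16263) + 20337 = ((20 + 6) - 16263) + 20337 = (26 - 16263) + 20337 = -16237 + 20337 = 4100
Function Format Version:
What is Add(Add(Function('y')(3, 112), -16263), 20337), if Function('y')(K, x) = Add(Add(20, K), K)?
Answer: 4100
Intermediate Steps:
Function('y')(K, x) = Add(20, Mul(2, K))
Add(Add(Function('y')(3, 112), -16263), 20337) = Add(Add(Add(20, Mul(2, 3)), -16263), 20337) = Add(Add(Add(20, 6), -16263), 20337) = Add(Add(26, -16263), 20337) = Add(-16237, 20337) = 4100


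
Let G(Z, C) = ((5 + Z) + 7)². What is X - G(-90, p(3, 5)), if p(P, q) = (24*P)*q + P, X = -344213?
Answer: -350297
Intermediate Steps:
p(P, q) = P + 24*P*q (p(P, q) = 24*P*q + P = P + 24*P*q)
G(Z, C) = (12 + Z)²
X - G(-90, p(3, 5)) = -344213 - (12 - 90)² = -344213 - 1*(-78)² = -344213 - 1*6084 = -344213 - 6084 = -350297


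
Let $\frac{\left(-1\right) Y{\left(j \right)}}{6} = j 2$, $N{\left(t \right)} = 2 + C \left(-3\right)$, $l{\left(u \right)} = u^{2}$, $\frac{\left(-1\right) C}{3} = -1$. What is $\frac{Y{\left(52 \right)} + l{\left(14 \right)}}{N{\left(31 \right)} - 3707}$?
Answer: $\frac{214}{1857} \approx 0.11524$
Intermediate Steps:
$C = 3$ ($C = \left(-3\right) \left(-1\right) = 3$)
$N{\left(t \right)} = -7$ ($N{\left(t \right)} = 2 + 3 \left(-3\right) = 2 - 9 = -7$)
$Y{\left(j \right)} = - 12 j$ ($Y{\left(j \right)} = - 6 j 2 = - 6 \cdot 2 j = - 12 j$)
$\frac{Y{\left(52 \right)} + l{\left(14 \right)}}{N{\left(31 \right)} - 3707} = \frac{\left(-12\right) 52 + 14^{2}}{-7 - 3707} = \frac{-624 + 196}{-3714} = \left(-428\right) \left(- \frac{1}{3714}\right) = \frac{214}{1857}$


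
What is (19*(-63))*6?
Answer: -7182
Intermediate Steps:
(19*(-63))*6 = -1197*6 = -7182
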